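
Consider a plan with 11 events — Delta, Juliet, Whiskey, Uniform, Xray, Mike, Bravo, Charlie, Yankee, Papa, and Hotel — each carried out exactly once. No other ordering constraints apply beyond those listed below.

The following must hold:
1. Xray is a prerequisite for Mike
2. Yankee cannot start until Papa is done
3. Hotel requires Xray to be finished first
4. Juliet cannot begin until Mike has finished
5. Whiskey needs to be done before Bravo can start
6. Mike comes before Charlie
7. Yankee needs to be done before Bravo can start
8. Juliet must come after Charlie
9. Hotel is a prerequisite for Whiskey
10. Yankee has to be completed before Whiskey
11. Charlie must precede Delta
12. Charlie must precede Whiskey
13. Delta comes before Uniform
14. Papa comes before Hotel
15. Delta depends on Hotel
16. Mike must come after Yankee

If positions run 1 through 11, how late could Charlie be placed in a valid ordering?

Following every chain forward from Charlie, the events that must come later are Delta, Juliet, Whiskey, Uniform, Bravo — 5 of them.
With 5 mandatory successors out of 11 events total, the latest slot for Charlie is 11−5 = 6, and it's reachable by doing all non-successors before Charlie.

6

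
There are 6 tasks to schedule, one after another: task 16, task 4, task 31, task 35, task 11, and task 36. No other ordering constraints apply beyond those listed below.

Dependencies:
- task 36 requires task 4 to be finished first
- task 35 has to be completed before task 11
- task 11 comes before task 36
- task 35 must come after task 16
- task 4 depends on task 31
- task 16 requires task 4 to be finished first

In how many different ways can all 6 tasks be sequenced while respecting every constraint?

Only task 31 has no prerequisites, so it must go first.
Every task is then forced in turn, so only 1 complete ordering is consistent with the constraints.

1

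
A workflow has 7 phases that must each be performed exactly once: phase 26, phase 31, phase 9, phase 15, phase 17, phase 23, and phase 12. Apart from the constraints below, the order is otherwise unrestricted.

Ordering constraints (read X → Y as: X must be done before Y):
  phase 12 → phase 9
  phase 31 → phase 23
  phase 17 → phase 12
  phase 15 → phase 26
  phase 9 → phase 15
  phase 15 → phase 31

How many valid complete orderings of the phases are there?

Phase 17 is the only phase with nothing required before it, so every ordering starts there.
Enumerating by repeatedly choosing an available phase (one whose prerequisites are all placed) gives 3 distinct complete orderings.

3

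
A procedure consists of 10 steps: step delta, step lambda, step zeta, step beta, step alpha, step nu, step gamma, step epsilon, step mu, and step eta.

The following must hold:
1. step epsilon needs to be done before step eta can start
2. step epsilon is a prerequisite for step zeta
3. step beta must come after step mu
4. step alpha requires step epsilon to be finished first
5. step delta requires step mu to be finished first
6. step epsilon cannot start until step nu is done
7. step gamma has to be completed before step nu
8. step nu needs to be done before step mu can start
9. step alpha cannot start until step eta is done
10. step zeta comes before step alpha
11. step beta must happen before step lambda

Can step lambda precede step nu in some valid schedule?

No

The constraints give a chain step nu → step mu → step beta → step lambda, which forces step nu before step lambda.
Hence step lambda can never be scheduled before step nu.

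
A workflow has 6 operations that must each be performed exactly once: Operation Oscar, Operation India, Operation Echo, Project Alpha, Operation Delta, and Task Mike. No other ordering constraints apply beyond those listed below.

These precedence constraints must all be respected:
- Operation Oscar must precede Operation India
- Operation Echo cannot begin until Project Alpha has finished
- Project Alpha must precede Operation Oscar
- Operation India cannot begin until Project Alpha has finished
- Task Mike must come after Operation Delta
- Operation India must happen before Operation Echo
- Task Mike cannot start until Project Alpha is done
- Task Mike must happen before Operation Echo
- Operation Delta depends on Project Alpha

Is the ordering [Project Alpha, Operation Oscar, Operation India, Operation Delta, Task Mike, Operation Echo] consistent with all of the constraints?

Yes

Every stated constraint is respected: Project Alpha sits at position 1, ahead of Operation Echo at position 6, and each of the other listed pairs likewise has the predecessor earlier in the sequence.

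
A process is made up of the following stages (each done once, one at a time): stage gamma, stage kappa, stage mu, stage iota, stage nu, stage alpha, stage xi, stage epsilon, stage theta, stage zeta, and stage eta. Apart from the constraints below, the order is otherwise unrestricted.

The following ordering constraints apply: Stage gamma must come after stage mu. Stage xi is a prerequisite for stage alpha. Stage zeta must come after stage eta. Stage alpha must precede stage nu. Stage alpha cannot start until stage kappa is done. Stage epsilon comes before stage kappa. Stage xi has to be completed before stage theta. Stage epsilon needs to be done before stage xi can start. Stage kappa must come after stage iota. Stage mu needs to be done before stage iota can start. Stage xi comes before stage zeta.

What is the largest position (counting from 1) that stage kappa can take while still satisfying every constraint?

9

Every stage that must follow stage kappa has to come after it. Tracing all chains starting from stage kappa, those stages are: stage nu, stage alpha — 2 in total.
So at least 2 stages follow stage kappa, putting stage kappa no later than position 9. That position is achievable by scheduling everything else first.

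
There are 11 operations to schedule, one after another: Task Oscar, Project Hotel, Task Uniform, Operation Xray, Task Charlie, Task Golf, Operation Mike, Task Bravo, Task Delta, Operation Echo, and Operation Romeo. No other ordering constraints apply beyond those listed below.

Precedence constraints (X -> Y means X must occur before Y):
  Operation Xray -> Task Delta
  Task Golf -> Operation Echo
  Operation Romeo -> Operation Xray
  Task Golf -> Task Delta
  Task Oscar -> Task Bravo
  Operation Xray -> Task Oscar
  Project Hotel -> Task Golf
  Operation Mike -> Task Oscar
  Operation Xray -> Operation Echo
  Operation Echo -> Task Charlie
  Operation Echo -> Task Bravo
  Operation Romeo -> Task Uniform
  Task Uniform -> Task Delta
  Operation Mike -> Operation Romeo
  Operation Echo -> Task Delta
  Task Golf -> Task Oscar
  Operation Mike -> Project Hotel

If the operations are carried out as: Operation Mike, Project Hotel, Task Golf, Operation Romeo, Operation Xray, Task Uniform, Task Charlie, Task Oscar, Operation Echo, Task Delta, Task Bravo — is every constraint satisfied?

In the proposed order, Task Charlie appears before Operation Echo.
Since Operation Echo is required before Task Charlie, the ordering is invalid.

No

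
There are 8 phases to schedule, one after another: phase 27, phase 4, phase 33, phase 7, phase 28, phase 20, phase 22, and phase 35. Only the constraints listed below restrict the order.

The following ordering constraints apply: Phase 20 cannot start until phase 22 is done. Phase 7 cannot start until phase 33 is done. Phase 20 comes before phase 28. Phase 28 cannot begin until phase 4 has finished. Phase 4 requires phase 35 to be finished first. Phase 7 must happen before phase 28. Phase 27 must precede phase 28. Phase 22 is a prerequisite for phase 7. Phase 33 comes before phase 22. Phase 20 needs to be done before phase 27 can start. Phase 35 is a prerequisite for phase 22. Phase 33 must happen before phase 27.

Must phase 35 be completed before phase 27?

Tracing the constraints gives a chain: phase 35 → phase 22 → phase 20 → phase 27.
Hence phase 35 necessarily comes before phase 27.

Yes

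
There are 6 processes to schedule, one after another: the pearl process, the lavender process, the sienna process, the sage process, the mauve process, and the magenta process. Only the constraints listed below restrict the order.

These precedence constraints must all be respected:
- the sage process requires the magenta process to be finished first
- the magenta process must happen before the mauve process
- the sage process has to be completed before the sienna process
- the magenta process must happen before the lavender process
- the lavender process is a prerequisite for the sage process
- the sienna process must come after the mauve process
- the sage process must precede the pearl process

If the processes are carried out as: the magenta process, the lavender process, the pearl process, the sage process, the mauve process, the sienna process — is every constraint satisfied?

The sequence places the pearl process ahead of the sage process.
Since the sage process is required before the pearl process, the ordering is invalid.

No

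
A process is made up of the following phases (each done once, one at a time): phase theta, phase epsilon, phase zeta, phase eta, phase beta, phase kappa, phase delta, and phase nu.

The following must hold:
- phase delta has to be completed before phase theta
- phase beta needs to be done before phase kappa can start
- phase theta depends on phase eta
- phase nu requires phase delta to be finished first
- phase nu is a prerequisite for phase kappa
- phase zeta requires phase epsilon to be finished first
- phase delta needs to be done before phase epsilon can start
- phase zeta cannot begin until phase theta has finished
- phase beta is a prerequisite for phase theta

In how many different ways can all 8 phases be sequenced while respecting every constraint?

269

3 phases have no prerequisites (phase eta, phase beta, phase delta), so any of them could come first.
Counting all ways to extend the partial order to a total order gives 269.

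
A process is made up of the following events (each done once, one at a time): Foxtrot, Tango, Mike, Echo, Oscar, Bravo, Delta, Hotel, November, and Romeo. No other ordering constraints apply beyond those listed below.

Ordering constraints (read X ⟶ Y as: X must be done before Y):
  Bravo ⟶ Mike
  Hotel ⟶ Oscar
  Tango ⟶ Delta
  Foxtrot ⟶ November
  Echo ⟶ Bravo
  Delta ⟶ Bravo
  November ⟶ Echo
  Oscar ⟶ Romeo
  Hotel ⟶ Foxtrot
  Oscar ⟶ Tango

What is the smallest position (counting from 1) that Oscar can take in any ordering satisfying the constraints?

2

The only event forced before Oscar (directly or transitively) is Hotel.
So at minimum 1 event comes before Oscar, putting Oscar no earlier than position 2. That position is achievable by scheduling exactly that predecessor first.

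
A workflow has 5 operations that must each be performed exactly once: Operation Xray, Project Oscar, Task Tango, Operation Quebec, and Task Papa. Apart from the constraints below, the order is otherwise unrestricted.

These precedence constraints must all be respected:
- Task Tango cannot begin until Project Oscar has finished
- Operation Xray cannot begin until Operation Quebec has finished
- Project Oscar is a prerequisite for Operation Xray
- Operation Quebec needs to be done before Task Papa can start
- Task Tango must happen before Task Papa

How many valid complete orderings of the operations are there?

8

The operations with no prerequisites are Project Oscar, Operation Quebec; any of them can be placed first.
Systematically extending each partial ordering one operation at a time and counting, there are 8 complete orderings.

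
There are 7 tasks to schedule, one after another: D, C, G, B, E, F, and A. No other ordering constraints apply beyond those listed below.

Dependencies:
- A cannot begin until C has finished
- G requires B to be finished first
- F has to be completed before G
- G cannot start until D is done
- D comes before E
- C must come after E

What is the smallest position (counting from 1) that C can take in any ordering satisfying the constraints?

Every task that must precede C has to come before it. Tracing all chains that end at C, those tasks are: D, E — 2 in total.
With 2 mandatory predecessors, the earliest C can sit is position 2+1 = 3, and placing just those 2 first achieves it.

3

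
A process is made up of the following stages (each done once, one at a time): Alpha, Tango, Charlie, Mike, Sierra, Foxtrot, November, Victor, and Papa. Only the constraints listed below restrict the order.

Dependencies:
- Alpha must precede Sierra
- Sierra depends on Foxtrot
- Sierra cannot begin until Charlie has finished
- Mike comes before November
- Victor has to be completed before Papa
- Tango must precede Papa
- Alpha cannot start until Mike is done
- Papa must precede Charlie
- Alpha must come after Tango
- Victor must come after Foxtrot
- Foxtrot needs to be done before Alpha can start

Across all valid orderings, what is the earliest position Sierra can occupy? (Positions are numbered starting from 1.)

The stages that are forced before Sierra, directly or transitively, are Alpha, Tango, Charlie, Mike, Foxtrot, Victor, Papa. That's 7 stages.
So at minimum 7 stages come before Sierra, putting Sierra no earlier than position 8. That position is achievable by scheduling exactly those predecessors first.

8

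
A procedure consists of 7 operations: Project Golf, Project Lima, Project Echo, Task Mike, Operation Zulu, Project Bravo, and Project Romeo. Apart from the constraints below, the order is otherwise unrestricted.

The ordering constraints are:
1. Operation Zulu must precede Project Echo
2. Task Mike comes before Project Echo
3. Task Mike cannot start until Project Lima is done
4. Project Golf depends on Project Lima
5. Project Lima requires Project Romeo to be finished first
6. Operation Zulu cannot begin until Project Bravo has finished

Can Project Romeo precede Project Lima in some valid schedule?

Yes

Every valid ordering already has Project Romeo before Project Lima (the constraints require it), so in particular at least one does.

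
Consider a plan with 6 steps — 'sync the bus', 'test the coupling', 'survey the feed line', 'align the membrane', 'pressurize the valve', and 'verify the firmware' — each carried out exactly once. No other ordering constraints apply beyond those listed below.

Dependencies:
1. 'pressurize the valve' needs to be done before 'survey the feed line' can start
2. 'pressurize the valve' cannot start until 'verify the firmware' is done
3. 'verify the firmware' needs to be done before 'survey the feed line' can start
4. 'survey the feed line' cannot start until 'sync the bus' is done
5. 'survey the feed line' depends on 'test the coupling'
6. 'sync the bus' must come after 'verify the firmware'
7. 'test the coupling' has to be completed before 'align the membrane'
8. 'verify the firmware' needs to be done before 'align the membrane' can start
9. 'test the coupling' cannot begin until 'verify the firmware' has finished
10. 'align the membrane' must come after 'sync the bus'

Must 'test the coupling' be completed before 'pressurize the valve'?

'test the coupling' and 'pressurize the valve' are not related by any chain of constraints.
A valid ordering placing 'pressurize the valve' before 'test the coupling' exists, so the answer is no.

No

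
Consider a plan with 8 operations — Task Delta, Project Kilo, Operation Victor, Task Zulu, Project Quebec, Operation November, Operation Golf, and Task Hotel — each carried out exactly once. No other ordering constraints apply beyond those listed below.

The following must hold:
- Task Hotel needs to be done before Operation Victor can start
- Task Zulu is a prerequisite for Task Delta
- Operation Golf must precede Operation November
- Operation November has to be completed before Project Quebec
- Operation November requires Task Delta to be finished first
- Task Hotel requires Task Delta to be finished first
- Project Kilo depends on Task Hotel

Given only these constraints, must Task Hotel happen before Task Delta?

No

In fact the dependencies run the other way: Task Delta → Task Hotel.
So Task Hotel never precedes Task Delta.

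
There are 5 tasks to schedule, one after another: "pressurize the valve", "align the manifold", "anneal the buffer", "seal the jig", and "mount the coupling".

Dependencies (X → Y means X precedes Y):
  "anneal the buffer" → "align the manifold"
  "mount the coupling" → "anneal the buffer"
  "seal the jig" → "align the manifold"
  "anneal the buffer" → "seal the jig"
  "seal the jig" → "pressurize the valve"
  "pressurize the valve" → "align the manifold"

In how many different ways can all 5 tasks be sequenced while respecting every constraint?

"mount the coupling" is the only task with nothing required before it, so every ordering starts there.
Every task is then forced in turn, so only 1 complete ordering is consistent with the constraints.

1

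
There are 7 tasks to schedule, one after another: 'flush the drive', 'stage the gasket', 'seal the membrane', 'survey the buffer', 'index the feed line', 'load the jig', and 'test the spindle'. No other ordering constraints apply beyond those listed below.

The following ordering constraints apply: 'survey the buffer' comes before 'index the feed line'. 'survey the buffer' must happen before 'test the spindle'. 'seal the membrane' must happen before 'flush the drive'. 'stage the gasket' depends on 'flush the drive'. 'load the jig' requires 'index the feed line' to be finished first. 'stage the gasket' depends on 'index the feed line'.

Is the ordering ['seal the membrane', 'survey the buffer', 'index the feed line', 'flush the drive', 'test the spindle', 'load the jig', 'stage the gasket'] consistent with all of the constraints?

Every stated constraint is respected: 'index the feed line' sits at position 3, ahead of 'stage the gasket' at position 7, and each of the other listed pairs likewise has the predecessor earlier in the sequence.

Yes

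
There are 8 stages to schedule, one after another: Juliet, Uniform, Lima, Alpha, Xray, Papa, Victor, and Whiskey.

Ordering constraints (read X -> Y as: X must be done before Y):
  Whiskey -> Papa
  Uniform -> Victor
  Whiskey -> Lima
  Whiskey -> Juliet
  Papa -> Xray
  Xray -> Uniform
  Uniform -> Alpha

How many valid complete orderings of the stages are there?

84

Only Whiskey has no prerequisites, so it must go first.
Systematically extending each partial ordering one stage at a time and counting, there are 84 complete orderings.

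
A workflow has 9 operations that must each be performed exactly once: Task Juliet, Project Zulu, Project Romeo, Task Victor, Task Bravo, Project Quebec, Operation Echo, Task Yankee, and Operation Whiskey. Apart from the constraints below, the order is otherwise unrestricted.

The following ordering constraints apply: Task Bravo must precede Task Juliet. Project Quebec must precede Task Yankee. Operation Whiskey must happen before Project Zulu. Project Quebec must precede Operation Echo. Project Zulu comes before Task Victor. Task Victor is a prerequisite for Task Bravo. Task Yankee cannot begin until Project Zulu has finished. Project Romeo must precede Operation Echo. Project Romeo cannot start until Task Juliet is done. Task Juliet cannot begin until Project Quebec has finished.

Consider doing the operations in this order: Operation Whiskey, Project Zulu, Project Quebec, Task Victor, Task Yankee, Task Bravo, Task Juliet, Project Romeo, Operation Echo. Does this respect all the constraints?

Yes

Every stated constraint is respected: Project Quebec sits at position 3, ahead of Operation Echo at position 9, and each of the other listed pairs likewise has the predecessor earlier in the sequence.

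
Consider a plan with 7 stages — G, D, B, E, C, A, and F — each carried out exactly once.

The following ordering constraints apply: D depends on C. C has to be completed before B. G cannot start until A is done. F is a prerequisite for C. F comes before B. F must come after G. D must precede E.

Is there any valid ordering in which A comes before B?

Every valid ordering already has A before B (the constraints require it), so in particular at least one does.

Yes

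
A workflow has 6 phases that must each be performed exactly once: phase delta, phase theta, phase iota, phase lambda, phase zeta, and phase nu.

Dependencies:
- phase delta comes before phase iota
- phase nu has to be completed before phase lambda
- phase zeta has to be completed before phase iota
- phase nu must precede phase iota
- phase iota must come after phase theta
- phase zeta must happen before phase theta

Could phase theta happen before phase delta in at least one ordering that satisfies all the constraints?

The constraints leave phase theta and phase delta unordered relative to each other; nothing requires phase delta earlier.
That means at least one valid schedule has phase theta before phase delta.

Yes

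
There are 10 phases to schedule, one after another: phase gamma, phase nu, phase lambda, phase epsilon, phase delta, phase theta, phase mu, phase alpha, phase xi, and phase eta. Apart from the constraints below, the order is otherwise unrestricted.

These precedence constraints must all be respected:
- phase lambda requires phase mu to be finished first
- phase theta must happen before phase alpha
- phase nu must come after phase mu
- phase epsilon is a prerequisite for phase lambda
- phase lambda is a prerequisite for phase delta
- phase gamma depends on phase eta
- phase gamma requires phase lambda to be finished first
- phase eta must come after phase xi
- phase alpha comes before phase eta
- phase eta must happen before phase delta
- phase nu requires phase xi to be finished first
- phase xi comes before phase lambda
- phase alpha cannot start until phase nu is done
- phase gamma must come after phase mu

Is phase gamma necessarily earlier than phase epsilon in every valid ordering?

In fact the dependencies run the other way: phase epsilon → phase lambda → phase gamma.
So phase gamma does not have to come before phase epsilon — it cannot.

No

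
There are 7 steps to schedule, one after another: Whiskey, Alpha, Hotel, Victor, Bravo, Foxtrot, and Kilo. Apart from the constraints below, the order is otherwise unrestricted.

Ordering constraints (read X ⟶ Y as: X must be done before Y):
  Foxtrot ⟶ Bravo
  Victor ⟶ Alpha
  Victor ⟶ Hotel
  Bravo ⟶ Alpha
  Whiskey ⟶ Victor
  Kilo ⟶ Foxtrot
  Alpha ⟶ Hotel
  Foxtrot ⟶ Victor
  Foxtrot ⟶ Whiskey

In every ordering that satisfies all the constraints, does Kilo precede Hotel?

Following the dependencies: Kilo → Foxtrot → Victor → Hotel.
That forces Kilo before Hotel in every valid schedule.

Yes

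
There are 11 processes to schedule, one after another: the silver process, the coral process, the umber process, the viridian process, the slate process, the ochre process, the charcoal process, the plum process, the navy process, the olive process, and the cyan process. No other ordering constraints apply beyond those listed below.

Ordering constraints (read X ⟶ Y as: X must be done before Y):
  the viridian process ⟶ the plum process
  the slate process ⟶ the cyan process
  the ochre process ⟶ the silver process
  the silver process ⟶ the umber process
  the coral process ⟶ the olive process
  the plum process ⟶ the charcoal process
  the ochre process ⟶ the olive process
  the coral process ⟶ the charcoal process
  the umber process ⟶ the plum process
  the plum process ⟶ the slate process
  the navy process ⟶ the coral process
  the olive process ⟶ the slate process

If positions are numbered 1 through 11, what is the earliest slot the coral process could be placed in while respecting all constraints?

2

Working backwards through the constraints from the coral process, its only required predecessor is the navy process.
So at minimum 1 process comes before the coral process, putting the coral process no earlier than position 2. That position is achievable by scheduling exactly that predecessor first.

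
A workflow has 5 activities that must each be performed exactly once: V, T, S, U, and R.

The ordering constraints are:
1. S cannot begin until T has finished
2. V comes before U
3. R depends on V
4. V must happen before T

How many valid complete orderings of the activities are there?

Only V has no prerequisites, so it must go first.
Counting all ways to extend the partial order to a total order gives 12.

12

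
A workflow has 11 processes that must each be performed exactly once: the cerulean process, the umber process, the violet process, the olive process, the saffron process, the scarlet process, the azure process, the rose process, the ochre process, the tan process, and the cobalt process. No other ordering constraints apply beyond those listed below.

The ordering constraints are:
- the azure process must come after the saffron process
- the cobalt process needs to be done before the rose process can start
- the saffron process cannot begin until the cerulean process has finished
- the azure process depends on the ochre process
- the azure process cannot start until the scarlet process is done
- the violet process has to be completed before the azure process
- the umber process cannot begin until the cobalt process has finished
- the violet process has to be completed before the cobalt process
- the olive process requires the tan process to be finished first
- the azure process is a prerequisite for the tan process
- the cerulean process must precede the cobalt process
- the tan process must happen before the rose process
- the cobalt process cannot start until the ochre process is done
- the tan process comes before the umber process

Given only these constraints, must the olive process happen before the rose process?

Nothing in the constraints links the olive process and the rose process; they are unordered relative to each other.
There exist valid orderings with the rose process before the olive process, so the olive process is not required to come first.

No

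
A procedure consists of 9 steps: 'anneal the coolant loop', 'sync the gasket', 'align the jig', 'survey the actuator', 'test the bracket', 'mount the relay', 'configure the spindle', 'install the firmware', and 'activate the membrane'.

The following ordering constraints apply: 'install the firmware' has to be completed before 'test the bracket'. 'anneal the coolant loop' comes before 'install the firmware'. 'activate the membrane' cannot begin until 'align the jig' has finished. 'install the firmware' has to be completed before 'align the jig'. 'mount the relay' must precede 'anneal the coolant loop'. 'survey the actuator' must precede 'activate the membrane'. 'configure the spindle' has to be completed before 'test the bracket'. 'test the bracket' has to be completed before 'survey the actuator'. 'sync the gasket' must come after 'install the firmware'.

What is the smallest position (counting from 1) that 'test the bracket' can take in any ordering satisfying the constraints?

5

Working backwards through the constraints from 'test the bracket', its full set of required predecessors is 'anneal the coolant loop', 'mount the relay', 'configure the spindle', 'install the firmware' — 4 of them.
So at minimum 4 steps come before 'test the bracket', putting 'test the bracket' no earlier than position 5. That position is achievable by scheduling exactly those predecessors first.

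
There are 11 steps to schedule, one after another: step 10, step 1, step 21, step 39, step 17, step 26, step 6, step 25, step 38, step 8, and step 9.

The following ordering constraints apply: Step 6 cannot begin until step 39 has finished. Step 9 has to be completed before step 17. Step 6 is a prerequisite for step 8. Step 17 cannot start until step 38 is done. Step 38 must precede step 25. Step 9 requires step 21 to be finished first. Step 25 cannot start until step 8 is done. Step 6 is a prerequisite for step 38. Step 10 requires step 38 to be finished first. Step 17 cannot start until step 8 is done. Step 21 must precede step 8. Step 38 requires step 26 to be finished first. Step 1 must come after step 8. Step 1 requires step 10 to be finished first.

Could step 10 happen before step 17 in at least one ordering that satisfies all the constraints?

The constraints leave step 10 and step 17 unordered relative to each other; nothing requires step 17 earlier.
So a valid ordering placing step 10 earlier than step 17 exists.

Yes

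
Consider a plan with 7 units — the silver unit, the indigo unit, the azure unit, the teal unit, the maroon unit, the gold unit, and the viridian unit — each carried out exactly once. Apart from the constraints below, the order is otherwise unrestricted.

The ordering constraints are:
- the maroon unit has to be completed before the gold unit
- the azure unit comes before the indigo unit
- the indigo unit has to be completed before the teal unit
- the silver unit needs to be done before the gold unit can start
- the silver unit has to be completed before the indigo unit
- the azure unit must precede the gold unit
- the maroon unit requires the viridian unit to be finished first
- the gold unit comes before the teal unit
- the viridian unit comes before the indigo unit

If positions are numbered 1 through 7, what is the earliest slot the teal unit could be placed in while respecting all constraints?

The units that are forced before the teal unit, directly or transitively, are the silver unit, the indigo unit, the azure unit, the maroon unit, the gold unit, the viridian unit. That's 6 units.
With 6 mandatory predecessors, the earliest the teal unit can sit is position 6+1 = 7, and placing just those 6 first achieves it.

7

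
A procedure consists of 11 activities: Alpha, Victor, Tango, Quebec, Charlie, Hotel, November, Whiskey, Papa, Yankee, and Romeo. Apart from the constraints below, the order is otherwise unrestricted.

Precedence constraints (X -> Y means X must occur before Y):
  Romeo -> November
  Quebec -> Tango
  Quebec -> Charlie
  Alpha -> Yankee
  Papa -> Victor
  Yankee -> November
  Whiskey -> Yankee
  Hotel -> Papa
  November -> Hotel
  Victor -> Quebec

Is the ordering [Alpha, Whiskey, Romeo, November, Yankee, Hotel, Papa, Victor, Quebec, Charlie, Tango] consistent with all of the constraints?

In the proposed order, November appears before Yankee.
Since Yankee is required before November, the ordering is invalid.

No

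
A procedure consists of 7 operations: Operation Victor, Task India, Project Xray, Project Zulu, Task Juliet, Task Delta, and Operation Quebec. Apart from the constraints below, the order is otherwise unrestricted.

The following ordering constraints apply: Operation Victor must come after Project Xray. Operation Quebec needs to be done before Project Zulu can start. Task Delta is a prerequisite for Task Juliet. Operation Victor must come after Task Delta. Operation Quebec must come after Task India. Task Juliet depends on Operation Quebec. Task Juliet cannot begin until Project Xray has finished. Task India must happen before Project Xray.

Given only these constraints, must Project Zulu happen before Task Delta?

Nothing in the constraints links Project Zulu and Task Delta; they are unordered relative to each other.
There exist valid orderings with Task Delta before Project Zulu, so Project Zulu is not required to come first.

No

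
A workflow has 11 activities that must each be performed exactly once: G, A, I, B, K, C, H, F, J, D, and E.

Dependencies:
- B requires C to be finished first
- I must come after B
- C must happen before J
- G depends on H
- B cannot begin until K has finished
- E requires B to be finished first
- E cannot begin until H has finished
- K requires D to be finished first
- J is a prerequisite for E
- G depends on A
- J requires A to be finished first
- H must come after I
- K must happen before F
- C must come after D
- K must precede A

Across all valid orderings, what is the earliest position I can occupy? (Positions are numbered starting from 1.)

Working backwards through the constraints from I, its full set of required predecessors is B, K, C, D — 4 of them.
So at minimum 4 activities come before I, putting I no earlier than position 5. That position is achievable by scheduling exactly those predecessors first.

5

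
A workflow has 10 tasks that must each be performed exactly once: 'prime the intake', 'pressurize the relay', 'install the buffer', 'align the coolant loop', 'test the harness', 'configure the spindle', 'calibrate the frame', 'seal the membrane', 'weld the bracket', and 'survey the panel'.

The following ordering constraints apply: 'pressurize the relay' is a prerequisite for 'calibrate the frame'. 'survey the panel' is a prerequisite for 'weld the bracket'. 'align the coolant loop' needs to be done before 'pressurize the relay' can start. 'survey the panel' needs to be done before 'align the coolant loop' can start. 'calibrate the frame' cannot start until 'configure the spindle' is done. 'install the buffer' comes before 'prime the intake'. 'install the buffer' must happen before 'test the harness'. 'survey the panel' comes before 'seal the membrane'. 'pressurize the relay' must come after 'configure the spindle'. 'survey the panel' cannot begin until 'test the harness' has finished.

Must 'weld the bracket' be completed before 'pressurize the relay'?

'weld the bracket' and 'pressurize the relay' are not related by any chain of constraints.
A valid ordering placing 'pressurize the relay' before 'weld the bracket' exists, so the answer is no.

No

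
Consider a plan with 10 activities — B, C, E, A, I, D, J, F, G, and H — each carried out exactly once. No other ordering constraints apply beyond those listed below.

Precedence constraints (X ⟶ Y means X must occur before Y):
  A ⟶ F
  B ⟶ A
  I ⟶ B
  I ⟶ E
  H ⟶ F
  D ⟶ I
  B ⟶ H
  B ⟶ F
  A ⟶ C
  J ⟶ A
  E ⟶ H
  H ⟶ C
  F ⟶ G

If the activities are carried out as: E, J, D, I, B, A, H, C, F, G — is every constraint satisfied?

No

The sequence places E ahead of I.
Since I is required before E, the ordering is invalid.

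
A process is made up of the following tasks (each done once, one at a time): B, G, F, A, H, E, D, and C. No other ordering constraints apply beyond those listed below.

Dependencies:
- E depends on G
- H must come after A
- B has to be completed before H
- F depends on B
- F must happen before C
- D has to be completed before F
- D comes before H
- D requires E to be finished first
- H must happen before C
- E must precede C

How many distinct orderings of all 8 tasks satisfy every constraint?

44

3 tasks have no prerequisites (B, G, A), so any of them could come first.
Counting all ways to extend the partial order to a total order gives 44.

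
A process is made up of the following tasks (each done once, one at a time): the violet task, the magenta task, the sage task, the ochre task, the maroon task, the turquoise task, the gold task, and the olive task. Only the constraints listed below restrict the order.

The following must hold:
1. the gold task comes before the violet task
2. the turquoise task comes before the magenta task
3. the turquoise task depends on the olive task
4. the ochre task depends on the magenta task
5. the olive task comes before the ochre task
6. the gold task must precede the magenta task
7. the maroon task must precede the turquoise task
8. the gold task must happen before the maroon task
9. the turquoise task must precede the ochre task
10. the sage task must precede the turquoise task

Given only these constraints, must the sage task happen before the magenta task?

Yes

Following the dependencies: the sage task → the turquoise task → the magenta task.
So the sage task must precede the magenta task in any valid ordering.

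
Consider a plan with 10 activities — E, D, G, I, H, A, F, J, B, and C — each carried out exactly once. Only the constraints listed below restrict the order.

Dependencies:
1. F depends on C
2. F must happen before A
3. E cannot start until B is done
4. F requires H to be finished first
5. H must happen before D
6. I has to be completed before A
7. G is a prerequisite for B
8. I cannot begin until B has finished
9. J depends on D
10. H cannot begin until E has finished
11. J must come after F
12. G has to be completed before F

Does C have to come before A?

Following the dependencies: C → F → A.
Hence C necessarily comes before A.

Yes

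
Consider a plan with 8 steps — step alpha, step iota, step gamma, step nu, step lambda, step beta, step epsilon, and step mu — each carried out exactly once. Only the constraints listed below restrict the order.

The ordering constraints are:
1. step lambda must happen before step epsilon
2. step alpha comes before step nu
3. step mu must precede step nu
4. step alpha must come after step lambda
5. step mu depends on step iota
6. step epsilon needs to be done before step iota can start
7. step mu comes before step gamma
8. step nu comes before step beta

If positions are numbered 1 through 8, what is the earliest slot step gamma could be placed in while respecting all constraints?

5

Working backwards through the constraints from step gamma, its full set of required predecessors is step iota, step lambda, step epsilon, step mu — 4 of them.
With 4 mandatory predecessors, the earliest step gamma can sit is position 4+1 = 5, and placing just those 4 first achieves it.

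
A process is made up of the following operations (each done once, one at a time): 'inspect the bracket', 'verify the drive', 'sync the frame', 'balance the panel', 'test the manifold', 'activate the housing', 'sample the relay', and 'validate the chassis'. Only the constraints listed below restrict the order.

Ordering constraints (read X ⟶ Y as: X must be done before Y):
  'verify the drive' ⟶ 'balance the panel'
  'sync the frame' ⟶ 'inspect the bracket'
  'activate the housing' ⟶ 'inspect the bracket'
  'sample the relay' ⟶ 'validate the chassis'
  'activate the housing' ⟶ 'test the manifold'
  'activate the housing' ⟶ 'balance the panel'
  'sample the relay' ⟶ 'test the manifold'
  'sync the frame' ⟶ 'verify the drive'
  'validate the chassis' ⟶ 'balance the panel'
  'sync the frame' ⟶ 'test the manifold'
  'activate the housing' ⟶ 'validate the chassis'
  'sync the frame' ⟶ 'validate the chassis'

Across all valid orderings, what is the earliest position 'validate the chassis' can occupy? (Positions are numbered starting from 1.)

4

The operations that are forced before 'validate the chassis', directly or transitively, are 'sync the frame', 'activate the housing', 'sample the relay'. That's 3 operations.
With 3 mandatory predecessors, the earliest 'validate the chassis' can sit is position 3+1 = 4, and placing just those 3 first achieves it.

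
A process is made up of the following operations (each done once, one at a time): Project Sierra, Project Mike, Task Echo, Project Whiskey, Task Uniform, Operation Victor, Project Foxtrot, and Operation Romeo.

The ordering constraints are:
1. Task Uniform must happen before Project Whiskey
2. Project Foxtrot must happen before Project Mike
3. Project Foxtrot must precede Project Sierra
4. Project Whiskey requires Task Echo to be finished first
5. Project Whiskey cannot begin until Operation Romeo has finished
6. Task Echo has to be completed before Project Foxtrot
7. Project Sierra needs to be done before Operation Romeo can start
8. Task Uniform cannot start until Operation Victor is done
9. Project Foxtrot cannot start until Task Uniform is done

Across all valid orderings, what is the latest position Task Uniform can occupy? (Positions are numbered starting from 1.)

3

Following every chain forward from Task Uniform, the operations that must come later are Project Sierra, Project Mike, Project Whiskey, Project Foxtrot, Operation Romeo — 5 of them.
So at least 5 operations follow Task Uniform, putting Task Uniform no later than position 3. That position is achievable by scheduling everything else first.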